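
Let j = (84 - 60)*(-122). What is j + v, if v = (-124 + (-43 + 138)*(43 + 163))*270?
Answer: 5247492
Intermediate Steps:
j = -2928 (j = 24*(-122) = -2928)
v = 5250420 (v = (-124 + 95*206)*270 = (-124 + 19570)*270 = 19446*270 = 5250420)
j + v = -2928 + 5250420 = 5247492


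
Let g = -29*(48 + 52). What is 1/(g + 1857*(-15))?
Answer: -1/30755 ≈ -3.2515e-5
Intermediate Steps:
g = -2900 (g = -29*100 = -2900)
1/(g + 1857*(-15)) = 1/(-2900 + 1857*(-15)) = 1/(-2900 - 27855) = 1/(-30755) = -1/30755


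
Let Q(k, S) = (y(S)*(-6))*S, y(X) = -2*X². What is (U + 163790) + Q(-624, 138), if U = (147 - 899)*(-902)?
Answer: 32378958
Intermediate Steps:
U = 678304 (U = -752*(-902) = 678304)
Q(k, S) = 12*S³ (Q(k, S) = (-2*S²*(-6))*S = (12*S²)*S = 12*S³)
(U + 163790) + Q(-624, 138) = (678304 + 163790) + 12*138³ = 842094 + 12*2628072 = 842094 + 31536864 = 32378958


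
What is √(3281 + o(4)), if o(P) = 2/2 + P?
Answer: √3286 ≈ 57.324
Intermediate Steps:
o(P) = 1 + P (o(P) = 2*(½) + P = 1 + P)
√(3281 + o(4)) = √(3281 + (1 + 4)) = √(3281 + 5) = √3286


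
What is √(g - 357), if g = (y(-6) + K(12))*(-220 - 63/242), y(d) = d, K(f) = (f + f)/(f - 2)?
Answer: √1318710/55 ≈ 20.879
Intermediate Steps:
K(f) = 2*f/(-2 + f) (K(f) = (2*f)/(-2 + f) = 2*f/(-2 + f))
g = 479727/605 (g = (-6 + 2*12/(-2 + 12))*(-220 - 63/242) = (-6 + 2*12/10)*(-220 - 63*1/242) = (-6 + 2*12*(⅒))*(-220 - 63/242) = (-6 + 12/5)*(-53303/242) = -18/5*(-53303/242) = 479727/605 ≈ 792.94)
√(g - 357) = √(479727/605 - 357) = √(263742/605) = √1318710/55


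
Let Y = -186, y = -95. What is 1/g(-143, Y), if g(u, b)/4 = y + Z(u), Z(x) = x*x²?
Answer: -1/11697208 ≈ -8.5490e-8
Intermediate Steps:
Z(x) = x³
g(u, b) = -380 + 4*u³ (g(u, b) = 4*(-95 + u³) = -380 + 4*u³)
1/g(-143, Y) = 1/(-380 + 4*(-143)³) = 1/(-380 + 4*(-2924207)) = 1/(-380 - 11696828) = 1/(-11697208) = -1/11697208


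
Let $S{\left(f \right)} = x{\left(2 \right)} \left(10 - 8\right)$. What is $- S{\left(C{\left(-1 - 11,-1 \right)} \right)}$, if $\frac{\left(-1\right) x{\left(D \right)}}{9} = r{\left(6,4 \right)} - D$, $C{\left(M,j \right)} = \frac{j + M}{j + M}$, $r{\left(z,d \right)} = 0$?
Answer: $-36$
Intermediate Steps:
$C{\left(M,j \right)} = 1$ ($C{\left(M,j \right)} = \frac{M + j}{M + j} = 1$)
$x{\left(D \right)} = 9 D$ ($x{\left(D \right)} = - 9 \left(0 - D\right) = - 9 \left(- D\right) = 9 D$)
$S{\left(f \right)} = 36$ ($S{\left(f \right)} = 9 \cdot 2 \left(10 - 8\right) = 18 \cdot 2 = 36$)
$- S{\left(C{\left(-1 - 11,-1 \right)} \right)} = \left(-1\right) 36 = -36$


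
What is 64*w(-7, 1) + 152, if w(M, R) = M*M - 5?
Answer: 2968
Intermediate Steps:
w(M, R) = -5 + M² (w(M, R) = M² - 5 = -5 + M²)
64*w(-7, 1) + 152 = 64*(-5 + (-7)²) + 152 = 64*(-5 + 49) + 152 = 64*44 + 152 = 2816 + 152 = 2968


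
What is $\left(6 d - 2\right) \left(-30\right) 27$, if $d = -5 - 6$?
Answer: $55080$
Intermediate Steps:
$d = -11$ ($d = -5 - 6 = -11$)
$\left(6 d - 2\right) \left(-30\right) 27 = \left(6 \left(-11\right) - 2\right) \left(-30\right) 27 = \left(-66 - 2\right) \left(-30\right) 27 = \left(-68\right) \left(-30\right) 27 = 2040 \cdot 27 = 55080$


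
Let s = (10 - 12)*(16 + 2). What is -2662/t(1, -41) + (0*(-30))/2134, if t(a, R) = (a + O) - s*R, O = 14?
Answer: 2662/1461 ≈ 1.8220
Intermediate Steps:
s = -36 (s = -2*18 = -36)
t(a, R) = 14 + a + 36*R (t(a, R) = (a + 14) - (-36)*R = (14 + a) + 36*R = 14 + a + 36*R)
-2662/t(1, -41) + (0*(-30))/2134 = -2662/(14 + 1 + 36*(-41)) + (0*(-30))/2134 = -2662/(14 + 1 - 1476) + 0*(1/2134) = -2662/(-1461) + 0 = -2662*(-1/1461) + 0 = 2662/1461 + 0 = 2662/1461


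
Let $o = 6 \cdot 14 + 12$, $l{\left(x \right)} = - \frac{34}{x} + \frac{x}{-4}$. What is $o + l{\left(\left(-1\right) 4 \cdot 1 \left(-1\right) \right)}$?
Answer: $\frac{173}{2} \approx 86.5$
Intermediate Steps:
$l{\left(x \right)} = - \frac{34}{x} - \frac{x}{4}$ ($l{\left(x \right)} = - \frac{34}{x} + x \left(- \frac{1}{4}\right) = - \frac{34}{x} - \frac{x}{4}$)
$o = 96$ ($o = 84 + 12 = 96$)
$o + l{\left(\left(-1\right) 4 \cdot 1 \left(-1\right) \right)} = 96 - \left(\frac{17}{2} + \frac{1}{4} \left(-1\right) 4 \cdot 1 \left(-1\right)\right) = 96 - \left(\frac{17}{2} + \frac{1}{4} \left(\left(-4\right) 1\right) \left(-1\right)\right) = 96 - \left(\frac{17}{2} + \frac{1}{4} \left(-4\right) \left(-1\right)\right) = 96 - \left(1 + \frac{34}{4}\right) = 96 - \frac{19}{2} = \frac{173}{2}$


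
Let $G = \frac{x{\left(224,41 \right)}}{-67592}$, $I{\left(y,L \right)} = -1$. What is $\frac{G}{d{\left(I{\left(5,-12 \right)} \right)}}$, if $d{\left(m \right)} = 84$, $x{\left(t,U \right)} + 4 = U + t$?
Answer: $- \frac{87}{1892576} \approx -4.5969 \cdot 10^{-5}$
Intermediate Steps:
$x{\left(t,U \right)} = -4 + U + t$ ($x{\left(t,U \right)} = -4 + \left(U + t\right) = -4 + U + t$)
$G = - \frac{261}{67592}$ ($G = \frac{-4 + 41 + 224}{-67592} = 261 \left(- \frac{1}{67592}\right) = - \frac{261}{67592} \approx -0.0038614$)
$\frac{G}{d{\left(I{\left(5,-12 \right)} \right)}} = - \frac{261}{67592 \cdot 84} = \left(- \frac{261}{67592}\right) \frac{1}{84} = - \frac{87}{1892576}$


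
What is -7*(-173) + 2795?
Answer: 4006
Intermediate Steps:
-7*(-173) + 2795 = 1211 + 2795 = 4006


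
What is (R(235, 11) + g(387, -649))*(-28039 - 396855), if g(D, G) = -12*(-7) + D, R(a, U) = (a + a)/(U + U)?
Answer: -2301225904/11 ≈ -2.0920e+8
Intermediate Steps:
R(a, U) = a/U (R(a, U) = (2*a)/((2*U)) = (2*a)*(1/(2*U)) = a/U)
g(D, G) = 84 + D
(R(235, 11) + g(387, -649))*(-28039 - 396855) = (235/11 + (84 + 387))*(-28039 - 396855) = (235*(1/11) + 471)*(-424894) = (235/11 + 471)*(-424894) = (5416/11)*(-424894) = -2301225904/11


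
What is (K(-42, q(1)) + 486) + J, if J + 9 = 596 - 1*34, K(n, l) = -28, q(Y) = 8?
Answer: 1011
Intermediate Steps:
J = 553 (J = -9 + (596 - 1*34) = -9 + (596 - 34) = -9 + 562 = 553)
(K(-42, q(1)) + 486) + J = (-28 + 486) + 553 = 458 + 553 = 1011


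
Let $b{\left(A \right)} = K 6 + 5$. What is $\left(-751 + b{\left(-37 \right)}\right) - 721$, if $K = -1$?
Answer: $-1473$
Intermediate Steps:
$b{\left(A \right)} = -1$ ($b{\left(A \right)} = \left(-1\right) 6 + 5 = -6 + 5 = -1$)
$\left(-751 + b{\left(-37 \right)}\right) - 721 = \left(-751 - 1\right) - 721 = -752 - 721 = -1473$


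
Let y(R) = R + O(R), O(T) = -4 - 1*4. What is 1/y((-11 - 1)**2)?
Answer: 1/136 ≈ 0.0073529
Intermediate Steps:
O(T) = -8 (O(T) = -4 - 4 = -8)
y(R) = -8 + R (y(R) = R - 8 = -8 + R)
1/y((-11 - 1)**2) = 1/(-8 + (-11 - 1)**2) = 1/(-8 + (-12)**2) = 1/(-8 + 144) = 1/136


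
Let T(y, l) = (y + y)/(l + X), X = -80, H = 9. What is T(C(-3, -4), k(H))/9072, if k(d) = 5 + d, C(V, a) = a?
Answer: 1/74844 ≈ 1.3361e-5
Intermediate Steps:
T(y, l) = 2*y/(-80 + l) (T(y, l) = (y + y)/(l - 80) = (2*y)/(-80 + l) = 2*y/(-80 + l))
T(C(-3, -4), k(H))/9072 = (2*(-4)/(-80 + (5 + 9)))/9072 = (2*(-4)/(-80 + 14))*(1/9072) = (2*(-4)/(-66))*(1/9072) = (2*(-4)*(-1/66))*(1/9072) = (4/33)*(1/9072) = 1/74844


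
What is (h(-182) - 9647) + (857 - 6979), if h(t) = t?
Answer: -15951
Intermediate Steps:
(h(-182) - 9647) + (857 - 6979) = (-182 - 9647) + (857 - 6979) = -9829 - 6122 = -15951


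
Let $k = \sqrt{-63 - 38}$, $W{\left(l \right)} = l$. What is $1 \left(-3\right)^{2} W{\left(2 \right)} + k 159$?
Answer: $18 + 159 i \sqrt{101} \approx 18.0 + 1597.9 i$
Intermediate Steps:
$k = i \sqrt{101}$ ($k = \sqrt{-101} = i \sqrt{101} \approx 10.05 i$)
$1 \left(-3\right)^{2} W{\left(2 \right)} + k 159 = 1 \left(-3\right)^{2} \cdot 2 + i \sqrt{101} \cdot 159 = 1 \cdot 9 \cdot 2 + 159 i \sqrt{101} = 9 \cdot 2 + 159 i \sqrt{101} = 18 + 159 i \sqrt{101}$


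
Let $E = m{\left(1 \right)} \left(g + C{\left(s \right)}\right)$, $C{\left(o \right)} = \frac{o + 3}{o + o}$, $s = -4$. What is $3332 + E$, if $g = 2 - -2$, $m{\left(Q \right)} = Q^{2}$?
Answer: $\frac{26689}{8} \approx 3336.1$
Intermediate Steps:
$g = 4$ ($g = 2 + 2 = 4$)
$C{\left(o \right)} = \frac{3 + o}{2 o}$
$E = \frac{33}{8}$ ($E = 1^{2} \left(4 + \frac{3 - 4}{2 \left(-4\right)}\right) = 1 \left(4 + \frac{1}{2} \left(- \frac{1}{4}\right) \left(-1\right)\right) = 1 \left(4 + \frac{1}{8}\right) = 1 \cdot \frac{33}{8} = \frac{33}{8} \approx 4.125$)
$3332 + E = 3332 + \frac{33}{8} = \frac{26689}{8}$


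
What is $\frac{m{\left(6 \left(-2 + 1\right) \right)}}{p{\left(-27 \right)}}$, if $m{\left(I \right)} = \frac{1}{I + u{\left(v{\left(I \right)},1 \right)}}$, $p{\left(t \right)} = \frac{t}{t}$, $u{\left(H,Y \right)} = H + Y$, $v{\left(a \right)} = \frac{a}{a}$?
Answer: $- \frac{1}{4} \approx -0.25$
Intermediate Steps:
$v{\left(a \right)} = 1$
$p{\left(t \right)} = 1$
$m{\left(I \right)} = \frac{1}{2 + I}$ ($m{\left(I \right)} = \frac{1}{I + \left(1 + 1\right)} = \frac{1}{I + 2} = \frac{1}{2 + I}$)
$\frac{m{\left(6 \left(-2 + 1\right) \right)}}{p{\left(-27 \right)}} = \frac{1}{\left(2 + 6 \left(-2 + 1\right)\right) 1} = \frac{1}{2 + 6 \left(-1\right)} 1 = \frac{1}{2 - 6} \cdot 1 = \frac{1}{-4} \cdot 1 = \left(- \frac{1}{4}\right) 1 = - \frac{1}{4}$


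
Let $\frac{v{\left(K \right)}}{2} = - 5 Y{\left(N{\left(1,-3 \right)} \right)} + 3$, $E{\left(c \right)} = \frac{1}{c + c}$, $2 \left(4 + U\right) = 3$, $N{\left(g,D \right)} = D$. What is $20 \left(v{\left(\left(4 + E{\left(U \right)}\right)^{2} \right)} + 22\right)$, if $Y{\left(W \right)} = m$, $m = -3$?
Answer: $1160$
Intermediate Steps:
$U = - \frac{5}{2}$ ($U = -4 + \frac{1}{2} \cdot 3 = -4 + \frac{3}{2} = - \frac{5}{2} \approx -2.5$)
$Y{\left(W \right)} = -3$
$E{\left(c \right)} = \frac{1}{2 c}$
$v{\left(K \right)} = 36$ ($v{\left(K \right)} = 2 \left(\left(-5\right) \left(-3\right) + 3\right) = 2 \left(15 + 3\right) = 2 \cdot 18 = 36$)
$20 \left(v{\left(\left(4 + E{\left(U \right)}\right)^{2} \right)} + 22\right) = 20 \left(36 + 22\right) = 20 \cdot 58 = 1160$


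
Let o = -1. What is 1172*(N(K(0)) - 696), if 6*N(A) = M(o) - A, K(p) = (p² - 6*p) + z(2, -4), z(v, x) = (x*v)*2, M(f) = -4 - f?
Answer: -2439518/3 ≈ -8.1317e+5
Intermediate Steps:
z(v, x) = 2*v*x (z(v, x) = (v*x)*2 = 2*v*x)
K(p) = -16 + p² - 6*p (K(p) = (p² - 6*p) + 2*2*(-4) = (p² - 6*p) - 16 = -16 + p² - 6*p)
N(A) = -½ - A/6 (N(A) = ((-4 - 1*(-1)) - A)/6 = ((-4 + 1) - A)/6 = (-3 - A)/6 = -½ - A/6)
1172*(N(K(0)) - 696) = 1172*((-½ - (-16 + 0² - 6*0)/6) - 696) = 1172*((-½ - (-16 + 0 + 0)/6) - 696) = 1172*((-½ - ⅙*(-16)) - 696) = 1172*((-½ + 8/3) - 696) = 1172*(13/6 - 696) = 1172*(-4163/6) = -2439518/3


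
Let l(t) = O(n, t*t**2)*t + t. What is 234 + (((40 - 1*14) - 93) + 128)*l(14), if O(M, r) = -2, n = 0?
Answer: -620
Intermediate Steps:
l(t) = -t (l(t) = -2*t + t = -t)
234 + (((40 - 1*14) - 93) + 128)*l(14) = 234 + (((40 - 1*14) - 93) + 128)*(-1*14) = 234 + (((40 - 14) - 93) + 128)*(-14) = 234 + ((26 - 93) + 128)*(-14) = 234 + (-67 + 128)*(-14) = 234 + 61*(-14) = 234 - 854 = -620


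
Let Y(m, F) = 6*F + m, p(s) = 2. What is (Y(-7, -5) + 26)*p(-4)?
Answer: -22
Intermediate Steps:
Y(m, F) = m + 6*F
(Y(-7, -5) + 26)*p(-4) = ((-7 + 6*(-5)) + 26)*2 = ((-7 - 30) + 26)*2 = (-37 + 26)*2 = -11*2 = -22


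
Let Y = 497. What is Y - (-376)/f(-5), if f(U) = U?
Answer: 2109/5 ≈ 421.80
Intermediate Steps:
Y - (-376)/f(-5) = 497 - (-376)/(-5) = 497 - (-376)*(-1)/5 = 497 - 1*376/5 = 497 - 376/5 = 2109/5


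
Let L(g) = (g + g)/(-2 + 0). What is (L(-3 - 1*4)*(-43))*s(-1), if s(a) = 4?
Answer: -1204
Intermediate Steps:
L(g) = -g (L(g) = (2*g)/(-2) = (2*g)*(-½) = -g)
(L(-3 - 1*4)*(-43))*s(-1) = (-(-3 - 1*4)*(-43))*4 = (-(-3 - 4)*(-43))*4 = (-1*(-7)*(-43))*4 = (7*(-43))*4 = -301*4 = -1204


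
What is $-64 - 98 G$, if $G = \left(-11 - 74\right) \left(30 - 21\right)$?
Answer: $74906$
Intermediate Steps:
$G = -765$ ($G = \left(-85\right) 9 = -765$)
$-64 - 98 G = -64 - -74970 = -64 + 74970 = 74906$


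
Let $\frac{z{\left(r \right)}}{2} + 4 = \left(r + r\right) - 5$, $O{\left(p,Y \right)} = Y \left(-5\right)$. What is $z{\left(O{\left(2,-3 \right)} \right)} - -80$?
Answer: $122$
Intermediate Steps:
$O{\left(p,Y \right)} = - 5 Y$
$z{\left(r \right)} = -18 + 4 r$ ($z{\left(r \right)} = -8 + 2 \left(\left(r + r\right) - 5\right) = -8 + 2 \left(2 r - 5\right) = -8 + 2 \left(-5 + 2 r\right) = -8 + \left(-10 + 4 r\right) = -18 + 4 r$)
$z{\left(O{\left(2,-3 \right)} \right)} - -80 = \left(-18 + 4 \left(\left(-5\right) \left(-3\right)\right)\right) - -80 = \left(-18 + 4 \cdot 15\right) + 80 = \left(-18 + 60\right) + 80 = 42 + 80 = 122$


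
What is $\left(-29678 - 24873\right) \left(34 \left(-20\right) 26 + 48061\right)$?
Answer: $-1657313931$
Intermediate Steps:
$\left(-29678 - 24873\right) \left(34 \left(-20\right) 26 + 48061\right) = - 54551 \left(\left(-680\right) 26 + 48061\right) = - 54551 \left(-17680 + 48061\right) = \left(-54551\right) 30381 = -1657313931$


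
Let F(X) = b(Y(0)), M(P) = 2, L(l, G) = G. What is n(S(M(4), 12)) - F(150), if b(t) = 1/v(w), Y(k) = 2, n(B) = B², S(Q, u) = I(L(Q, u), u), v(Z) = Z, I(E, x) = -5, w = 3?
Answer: 74/3 ≈ 24.667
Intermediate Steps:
S(Q, u) = -5
b(t) = ⅓ (b(t) = 1/3 = ⅓)
F(X) = ⅓
n(S(M(4), 12)) - F(150) = (-5)² - 1*⅓ = 25 - ⅓ = 74/3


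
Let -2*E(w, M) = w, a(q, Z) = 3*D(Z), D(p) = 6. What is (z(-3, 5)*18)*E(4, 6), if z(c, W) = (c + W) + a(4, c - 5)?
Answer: -720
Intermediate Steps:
a(q, Z) = 18 (a(q, Z) = 3*6 = 18)
E(w, M) = -w/2
z(c, W) = 18 + W + c (z(c, W) = (c + W) + 18 = (W + c) + 18 = 18 + W + c)
(z(-3, 5)*18)*E(4, 6) = ((18 + 5 - 3)*18)*(-½*4) = (20*18)*(-2) = 360*(-2) = -720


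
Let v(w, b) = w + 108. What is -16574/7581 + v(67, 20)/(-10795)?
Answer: -36048601/16367379 ≈ -2.2025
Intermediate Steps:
v(w, b) = 108 + w
-16574/7581 + v(67, 20)/(-10795) = -16574/7581 + (108 + 67)/(-10795) = -16574*1/7581 + 175*(-1/10795) = -16574/7581 - 35/2159 = -36048601/16367379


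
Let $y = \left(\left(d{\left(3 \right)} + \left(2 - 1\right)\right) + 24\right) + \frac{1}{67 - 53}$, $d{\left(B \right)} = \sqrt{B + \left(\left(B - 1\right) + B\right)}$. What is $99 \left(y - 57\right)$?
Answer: $- \frac{44253}{14} + 198 \sqrt{2} \approx -2880.9$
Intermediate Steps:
$d{\left(B \right)} = \sqrt{-1 + 3 B}$ ($d{\left(B \right)} = \sqrt{B + \left(\left(-1 + B\right) + B\right)} = \sqrt{B + \left(-1 + 2 B\right)} = \sqrt{-1 + 3 B}$)
$y = \frac{351}{14} + 2 \sqrt{2}$ ($y = \left(\left(\sqrt{-1 + 3 \cdot 3} + \left(2 - 1\right)\right) + 24\right) + \frac{1}{67 - 53} = \left(\left(\sqrt{-1 + 9} + 1\right) + 24\right) + \frac{1}{14} = \left(\left(\sqrt{8} + 1\right) + 24\right) + \frac{1}{14} = \left(\left(2 \sqrt{2} + 1\right) + 24\right) + \frac{1}{14} = \left(\left(1 + 2 \sqrt{2}\right) + 24\right) + \frac{1}{14} = \left(25 + 2 \sqrt{2}\right) + \frac{1}{14} = \frac{351}{14} + 2 \sqrt{2} \approx 27.9$)
$99 \left(y - 57\right) = 99 \left(\left(\frac{351}{14} + 2 \sqrt{2}\right) - 57\right) = 99 \left(- \frac{447}{14} + 2 \sqrt{2}\right) = - \frac{44253}{14} + 198 \sqrt{2}$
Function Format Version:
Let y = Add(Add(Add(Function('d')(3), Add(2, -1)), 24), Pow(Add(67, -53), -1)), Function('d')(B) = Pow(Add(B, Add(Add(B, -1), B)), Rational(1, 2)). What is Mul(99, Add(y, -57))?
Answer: Add(Rational(-44253, 14), Mul(198, Pow(2, Rational(1, 2)))) ≈ -2880.9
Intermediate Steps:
Function('d')(B) = Pow(Add(-1, Mul(3, B)), Rational(1, 2)) (Function('d')(B) = Pow(Add(B, Add(Add(-1, B), B)), Rational(1, 2)) = Pow(Add(B, Add(-1, Mul(2, B))), Rational(1, 2)) = Pow(Add(-1, Mul(3, B)), Rational(1, 2)))
y = Add(Rational(351, 14), Mul(2, Pow(2, Rational(1, 2)))) (y = Add(Add(Add(Pow(Add(-1, Mul(3, 3)), Rational(1, 2)), Add(2, -1)), 24), Pow(Add(67, -53), -1)) = Add(Add(Add(Pow(Add(-1, 9), Rational(1, 2)), 1), 24), Pow(14, -1)) = Add(Add(Add(Pow(8, Rational(1, 2)), 1), 24), Rational(1, 14)) = Add(Add(Add(Mul(2, Pow(2, Rational(1, 2))), 1), 24), Rational(1, 14)) = Add(Add(Add(1, Mul(2, Pow(2, Rational(1, 2)))), 24), Rational(1, 14)) = Add(Add(25, Mul(2, Pow(2, Rational(1, 2)))), Rational(1, 14)) = Add(Rational(351, 14), Mul(2, Pow(2, Rational(1, 2)))) ≈ 27.900)
Mul(99, Add(y, -57)) = Mul(99, Add(Add(Rational(351, 14), Mul(2, Pow(2, Rational(1, 2)))), -57)) = Mul(99, Add(Rational(-447, 14), Mul(2, Pow(2, Rational(1, 2))))) = Add(Rational(-44253, 14), Mul(198, Pow(2, Rational(1, 2))))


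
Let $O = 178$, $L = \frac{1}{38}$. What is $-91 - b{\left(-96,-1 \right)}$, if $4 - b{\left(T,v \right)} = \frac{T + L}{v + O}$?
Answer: $- \frac{642617}{6726} \approx -95.542$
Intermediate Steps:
$L = \frac{1}{38} \approx 0.026316$
$b{\left(T,v \right)} = 4 - \frac{\frac{1}{38} + T}{178 + v}$ ($b{\left(T,v \right)} = 4 - \frac{T + \frac{1}{38}}{v + 178} = 4 - \frac{\frac{1}{38} + T}{178 + v}$)
$-91 - b{\left(-96,-1 \right)} = -91 - \frac{\frac{27055}{38} - -96 + 4 \left(-1\right)}{178 - 1} = -91 - \frac{\frac{27055}{38} + 96 - 4}{177} = -91 - \frac{1}{177} \cdot \frac{30551}{38} = -91 - \frac{30551}{6726} = - \frac{642617}{6726}$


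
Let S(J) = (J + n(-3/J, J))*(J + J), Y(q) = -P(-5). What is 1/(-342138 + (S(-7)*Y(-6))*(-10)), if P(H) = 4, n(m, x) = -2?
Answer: -1/337098 ≈ -2.9665e-6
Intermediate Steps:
Y(q) = -4 (Y(q) = -1*4 = -4)
S(J) = 2*J*(-2 + J) (S(J) = (J - 2)*(J + J) = (-2 + J)*(2*J) = 2*J*(-2 + J))
1/(-342138 + (S(-7)*Y(-6))*(-10)) = 1/(-342138 + ((2*(-7)*(-2 - 7))*(-4))*(-10)) = 1/(-342138 + ((2*(-7)*(-9))*(-4))*(-10)) = 1/(-342138 + (126*(-4))*(-10)) = 1/(-342138 - 504*(-10)) = 1/(-342138 + 5040) = 1/(-337098) = -1/337098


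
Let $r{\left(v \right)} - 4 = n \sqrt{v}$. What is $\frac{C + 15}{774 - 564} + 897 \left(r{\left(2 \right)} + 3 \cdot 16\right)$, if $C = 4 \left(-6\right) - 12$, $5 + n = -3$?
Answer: $\frac{466439}{10} - 7176 \sqrt{2} \approx 36496.0$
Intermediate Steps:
$n = -8$ ($n = -5 - 3 = -8$)
$C = -36$ ($C = -24 - 12 = -36$)
$r{\left(v \right)} = 4 - 8 \sqrt{v}$
$\frac{C + 15}{774 - 564} + 897 \left(r{\left(2 \right)} + 3 \cdot 16\right) = \frac{-36 + 15}{774 - 564} + 897 \left(\left(4 - 8 \sqrt{2}\right) + 3 \cdot 16\right) = - \frac{21}{210} + 897 \left(\left(4 - 8 \sqrt{2}\right) + 48\right) = \left(-21\right) \frac{1}{210} + 897 \left(52 - 8 \sqrt{2}\right) = - \frac{1}{10} + \left(46644 - 7176 \sqrt{2}\right) = \frac{466439}{10} - 7176 \sqrt{2}$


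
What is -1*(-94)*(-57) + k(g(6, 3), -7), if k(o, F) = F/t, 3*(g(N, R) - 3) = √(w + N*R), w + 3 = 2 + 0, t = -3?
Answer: -16067/3 ≈ -5355.7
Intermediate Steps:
w = -1 (w = -3 + (2 + 0) = -3 + 2 = -1)
g(N, R) = 3 + √(-1 + N*R)/3
k(o, F) = -F/3 (k(o, F) = F/(-3) = F*(-⅓) = -F/3)
-1*(-94)*(-57) + k(g(6, 3), -7) = -1*(-94)*(-57) - ⅓*(-7) = 94*(-57) + 7/3 = -5358 + 7/3 = -16067/3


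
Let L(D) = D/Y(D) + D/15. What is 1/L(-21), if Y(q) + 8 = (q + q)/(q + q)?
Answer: 5/8 ≈ 0.62500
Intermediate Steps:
Y(q) = -7 (Y(q) = -8 + (q + q)/(q + q) = -8 + (2*q)/((2*q)) = -8 + (2*q)*(1/(2*q)) = -8 + 1 = -7)
L(D) = -8*D/105 (L(D) = D/(-7) + D/15 = D*(-⅐) + D*(1/15) = -D/7 + D/15 = -8*D/105)
1/L(-21) = 1/(-8/105*(-21)) = 1/(8/5) = 5/8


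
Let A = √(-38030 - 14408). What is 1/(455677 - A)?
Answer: 455677/207641580767 + I*√52438/207641580767 ≈ 2.1945e-6 + 1.1028e-9*I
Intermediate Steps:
A = I*√52438 (A = √(-52438) = I*√52438 ≈ 228.99*I)
1/(455677 - A) = 1/(455677 - I*√52438)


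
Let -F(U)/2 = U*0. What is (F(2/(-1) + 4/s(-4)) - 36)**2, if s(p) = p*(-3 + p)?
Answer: 1296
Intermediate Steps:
F(U) = 0 (F(U) = -2*U*0 = -2*0 = 0)
(F(2/(-1) + 4/s(-4)) - 36)**2 = (0 - 36)**2 = (-36)**2 = 1296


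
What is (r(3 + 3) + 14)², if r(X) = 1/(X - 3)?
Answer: 1849/9 ≈ 205.44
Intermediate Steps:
r(X) = 1/(-3 + X)
(r(3 + 3) + 14)² = (1/(-3 + (3 + 3)) + 14)² = (1/(-3 + 6) + 14)² = (1/3 + 14)² = (⅓ + 14)² = (43/3)² = 1849/9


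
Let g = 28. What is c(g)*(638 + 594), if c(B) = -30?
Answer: -36960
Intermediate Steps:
c(g)*(638 + 594) = -30*(638 + 594) = -30*1232 = -36960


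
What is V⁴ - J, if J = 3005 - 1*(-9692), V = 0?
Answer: -12697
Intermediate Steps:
J = 12697 (J = 3005 + 9692 = 12697)
V⁴ - J = 0⁴ - 1*12697 = 0 - 12697 = -12697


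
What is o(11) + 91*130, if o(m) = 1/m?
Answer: 130131/11 ≈ 11830.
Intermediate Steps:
o(11) + 91*130 = 1/11 + 91*130 = 1/11 + 11830 = 130131/11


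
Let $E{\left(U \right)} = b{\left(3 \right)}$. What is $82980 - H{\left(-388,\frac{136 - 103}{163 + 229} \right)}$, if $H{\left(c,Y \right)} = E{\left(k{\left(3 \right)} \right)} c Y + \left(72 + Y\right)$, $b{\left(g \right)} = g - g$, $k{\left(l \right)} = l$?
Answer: $\frac{32499903}{392} \approx 82908.0$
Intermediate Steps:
$b{\left(g \right)} = 0$
$E{\left(U \right)} = 0$
$H{\left(c,Y \right)} = 72 + Y$ ($H{\left(c,Y \right)} = 0 c Y + \left(72 + Y\right) = 0 Y + \left(72 + Y\right) = 0 + \left(72 + Y\right) = 72 + Y$)
$82980 - H{\left(-388,\frac{136 - 103}{163 + 229} \right)} = 82980 - \left(72 + \frac{136 - 103}{163 + 229}\right) = 82980 - \left(72 + \frac{33}{392}\right) = 82980 - \frac{28257}{392} = \frac{32499903}{392}$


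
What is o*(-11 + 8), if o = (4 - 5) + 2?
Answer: -3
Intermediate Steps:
o = 1 (o = -1 + 2 = 1)
o*(-11 + 8) = 1*(-11 + 8) = 1*(-3) = -3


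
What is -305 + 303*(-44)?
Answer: -13637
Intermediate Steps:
-305 + 303*(-44) = -305 - 13332 = -13637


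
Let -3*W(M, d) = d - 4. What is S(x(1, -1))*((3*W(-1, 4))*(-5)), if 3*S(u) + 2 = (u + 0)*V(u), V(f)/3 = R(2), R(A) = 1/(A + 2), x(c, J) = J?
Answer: 0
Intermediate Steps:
W(M, d) = 4/3 - d/3 (W(M, d) = -(d - 4)/3 = -(-4 + d)/3 = 4/3 - d/3)
R(A) = 1/(2 + A)
V(f) = 3/4 (V(f) = 3/(2 + 2) = 3/4)
S(u) = -2/3 + u/4 (S(u) = -2/3 + ((u + 0)*(3/4))/3 = -2/3 + (u*(3/4))/3 = -2/3 + (3*u/4)/3 = -2/3 + u/4)
S(x(1, -1))*((3*W(-1, 4))*(-5)) = (-2/3 + (1/4)*(-1))*((3*(4/3 - 1/3*4))*(-5)) = (-2/3 - 1/4)*((3*(4/3 - 4/3))*(-5)) = -11*3*0*(-5)/12 = -0*(-5) = -11/12*0 = 0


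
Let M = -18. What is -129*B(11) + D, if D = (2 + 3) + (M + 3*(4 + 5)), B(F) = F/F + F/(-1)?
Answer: 1304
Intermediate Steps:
B(F) = 1 - F (B(F) = 1 + F*(-1) = 1 - F)
D = 14 (D = (2 + 3) + (-18 + 3*(4 + 5)) = 5 + (-18 + 3*9) = 5 + (-18 + 27) = 5 + 9 = 14)
-129*B(11) + D = -129*(1 - 1*11) + 14 = -129*(1 - 11) + 14 = -129*(-10) + 14 = 1290 + 14 = 1304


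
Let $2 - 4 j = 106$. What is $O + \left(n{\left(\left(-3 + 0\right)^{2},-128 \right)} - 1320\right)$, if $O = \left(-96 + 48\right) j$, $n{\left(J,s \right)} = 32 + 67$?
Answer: $27$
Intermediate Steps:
$j = -26$ ($j = \frac{1}{2} - \frac{53}{2} = -26$)
$n{\left(J,s \right)} = 99$
$O = 1248$ ($O = \left(-96 + 48\right) \left(-26\right) = \left(-48\right) \left(-26\right) = 1248$)
$O + \left(n{\left(\left(-3 + 0\right)^{2},-128 \right)} - 1320\right) = 1248 + \left(99 - 1320\right) = 1248 - 1221 = 27$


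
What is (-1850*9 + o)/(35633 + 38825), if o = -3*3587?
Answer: -27411/74458 ≈ -0.36814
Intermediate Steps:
o = -10761
(-1850*9 + o)/(35633 + 38825) = (-1850*9 - 10761)/(35633 + 38825) = (-16650 - 10761)/74458 = -27411*1/74458 = -27411/74458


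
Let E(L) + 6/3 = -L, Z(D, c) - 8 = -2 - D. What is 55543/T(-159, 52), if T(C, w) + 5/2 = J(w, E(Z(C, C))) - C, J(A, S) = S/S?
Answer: 111086/315 ≈ 352.65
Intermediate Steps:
Z(D, c) = 6 - D (Z(D, c) = 8 + (-2 - D) = 6 - D)
E(L) = -2 - L
J(A, S) = 1
T(C, w) = -3/2 - C (T(C, w) = -5/2 + (1 - C) = -3/2 - C)
55543/T(-159, 52) = 55543/(-3/2 - 1*(-159)) = 55543/(-3/2 + 159) = 55543/(315/2) = 55543*(2/315) = 111086/315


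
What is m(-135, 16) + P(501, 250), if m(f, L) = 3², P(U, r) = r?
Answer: 259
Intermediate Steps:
m(f, L) = 9
m(-135, 16) + P(501, 250) = 9 + 250 = 259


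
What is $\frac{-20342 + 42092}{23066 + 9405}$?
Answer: $\frac{21750}{32471} \approx 0.66983$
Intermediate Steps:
$\frac{-20342 + 42092}{23066 + 9405} = \frac{21750}{32471}$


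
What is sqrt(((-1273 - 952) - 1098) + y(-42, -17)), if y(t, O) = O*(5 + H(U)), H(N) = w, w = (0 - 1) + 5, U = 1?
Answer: 2*I*sqrt(869) ≈ 58.958*I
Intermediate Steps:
w = 4 (w = -1 + 5 = 4)
H(N) = 4
y(t, O) = 9*O (y(t, O) = O*(5 + 4) = O*9 = 9*O)
sqrt(((-1273 - 952) - 1098) + y(-42, -17)) = sqrt(((-1273 - 952) - 1098) + 9*(-17)) = sqrt((-2225 - 1098) - 153) = sqrt(-3323 - 153) = sqrt(-3476) = 2*I*sqrt(869)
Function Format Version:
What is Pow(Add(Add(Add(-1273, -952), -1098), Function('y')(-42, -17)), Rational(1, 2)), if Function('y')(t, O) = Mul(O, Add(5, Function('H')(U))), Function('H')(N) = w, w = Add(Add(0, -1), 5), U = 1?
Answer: Mul(2, I, Pow(869, Rational(1, 2))) ≈ Mul(58.958, I)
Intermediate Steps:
w = 4 (w = Add(-1, 5) = 4)
Function('H')(N) = 4
Function('y')(t, O) = Mul(9, O) (Function('y')(t, O) = Mul(O, Add(5, 4)) = Mul(O, 9) = Mul(9, O))
Pow(Add(Add(Add(-1273, -952), -1098), Function('y')(-42, -17)), Rational(1, 2)) = Pow(Add(Add(Add(-1273, -952), -1098), Mul(9, -17)), Rational(1, 2)) = Pow(Add(Add(-2225, -1098), -153), Rational(1, 2)) = Pow(Add(-3323, -153), Rational(1, 2)) = Pow(-3476, Rational(1, 2)) = Mul(2, I, Pow(869, Rational(1, 2)))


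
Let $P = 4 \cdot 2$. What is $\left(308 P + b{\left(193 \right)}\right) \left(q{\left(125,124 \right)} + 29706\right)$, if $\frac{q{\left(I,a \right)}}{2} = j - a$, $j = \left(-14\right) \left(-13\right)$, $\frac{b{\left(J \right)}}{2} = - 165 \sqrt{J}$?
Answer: $73481408 - 9841260 \sqrt{193} \approx -6.3238 \cdot 10^{7}$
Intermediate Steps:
$b{\left(J \right)} = - 330 \sqrt{J}$ ($b{\left(J \right)} = 2 \left(- 165 \sqrt{J}\right) = - 330 \sqrt{J}$)
$j = 182$
$P = 8$
$q{\left(I,a \right)} = 364 - 2 a$ ($q{\left(I,a \right)} = 2 \left(182 - a\right) = 364 - 2 a$)
$\left(308 P + b{\left(193 \right)}\right) \left(q{\left(125,124 \right)} + 29706\right) = \left(308 \cdot 8 - 330 \sqrt{193}\right) \left(\left(364 - 248\right) + 29706\right) = \left(2464 - 330 \sqrt{193}\right) \left(\left(364 - 248\right) + 29706\right) = \left(2464 - 330 \sqrt{193}\right) \left(116 + 29706\right) = \left(2464 - 330 \sqrt{193}\right) 29822 = 73481408 - 9841260 \sqrt{193}$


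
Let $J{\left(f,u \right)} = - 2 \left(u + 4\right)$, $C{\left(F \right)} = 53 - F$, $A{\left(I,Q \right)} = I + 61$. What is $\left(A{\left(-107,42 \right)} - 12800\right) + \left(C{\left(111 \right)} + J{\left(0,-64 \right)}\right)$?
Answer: $-12784$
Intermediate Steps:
$A{\left(I,Q \right)} = 61 + I$
$J{\left(f,u \right)} = -8 - 2 u$ ($J{\left(f,u \right)} = - 2 \left(4 + u\right) = -8 - 2 u$)
$\left(A{\left(-107,42 \right)} - 12800\right) + \left(C{\left(111 \right)} + J{\left(0,-64 \right)}\right) = \left(\left(61 - 107\right) - 12800\right) + \left(\left(53 - 111\right) - -120\right) = \left(-46 - 12800\right) + \left(\left(53 - 111\right) + \left(-8 + 128\right)\right) = -12846 + \left(-58 + 120\right) = -12846 + 62 = -12784$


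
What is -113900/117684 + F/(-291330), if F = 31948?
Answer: -513086881/476178885 ≈ -1.0775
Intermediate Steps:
-113900/117684 + F/(-291330) = -113900/117684 + 31948/(-291330) = -113900*1/117684 + 31948*(-1/291330) = -28475/29421 - 15974/145665 = -513086881/476178885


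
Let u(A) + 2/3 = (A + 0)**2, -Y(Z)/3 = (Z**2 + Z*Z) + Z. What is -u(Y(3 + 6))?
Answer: -789505/3 ≈ -2.6317e+5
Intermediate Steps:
Y(Z) = -6*Z**2 - 3*Z (Y(Z) = -3*((Z**2 + Z*Z) + Z) = -3*((Z**2 + Z**2) + Z) = -3*(2*Z**2 + Z) = -3*(Z + 2*Z**2) = -6*Z**2 - 3*Z)
u(A) = -2/3 + A**2 (u(A) = -2/3 + (A + 0)**2 = -2/3 + A**2)
-u(Y(3 + 6)) = -(-2/3 + (-3*(3 + 6)*(1 + 2*(3 + 6)))**2) = -(-2/3 + (-3*9*(1 + 2*9))**2) = -(-2/3 + (-3*9*(1 + 18))**2) = -(-2/3 + (-3*9*19)**2) = -(-2/3 + (-513)**2) = -(-2/3 + 263169) = -1*789505/3 = -789505/3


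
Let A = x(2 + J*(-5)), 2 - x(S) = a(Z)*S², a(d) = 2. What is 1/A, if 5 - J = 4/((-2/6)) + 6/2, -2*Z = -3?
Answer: -1/9246 ≈ -0.00010815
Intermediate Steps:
Z = 3/2 (Z = -½*(-3) = 3/2 ≈ 1.5000)
J = 14 (J = 5 - (4/((-2/6)) + 6/2) = 5 - (4/((-2*⅙)) + 6*(½)) = 5 - (4/(-⅓) + 3) = 5 - (4*(-3) + 3) = 5 - (-12 + 3) = 5 - 1*(-9) = 5 + 9 = 14)
x(S) = 2 - 2*S²
A = -9246 (A = 2 - 2*(2 + 14*(-5))² = 2 - 2*(2 - 70)² = 2 - 2*(-68)² = 2 - 2*4624 = 2 - 9248 = -9246)
1/A = 1/(-9246) = -1/9246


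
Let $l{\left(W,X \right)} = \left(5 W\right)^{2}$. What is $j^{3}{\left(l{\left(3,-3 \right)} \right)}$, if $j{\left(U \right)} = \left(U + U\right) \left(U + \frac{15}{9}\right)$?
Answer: $1061208000000000$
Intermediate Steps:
$l{\left(W,X \right)} = 25 W^{2}$
$j{\left(U \right)} = 2 U \left(\frac{5}{3} + U\right)$ ($j{\left(U \right)} = 2 U \left(U + 15 \cdot \frac{1}{9}\right) = 2 U \left(U + \frac{5}{3}\right) = 2 U \left(\frac{5}{3} + U\right)$)
$j^{3}{\left(l{\left(3,-3 \right)} \right)} = \left(\frac{2 \cdot 25 \cdot 3^{2} \left(5 + 3 \cdot 25 \cdot 3^{2}\right)}{3}\right)^{3} = \left(\frac{2 \cdot 25 \cdot 9 \left(5 + 3 \cdot 25 \cdot 9\right)}{3}\right)^{3} = \left(\frac{2}{3} \cdot 225 \left(5 + 3 \cdot 225\right)\right)^{3} = \left(\frac{2}{3} \cdot 225 \left(5 + 675\right)\right)^{3} = \left(\frac{2}{3} \cdot 225 \cdot 680\right)^{3} = 102000^{3} = 1061208000000000$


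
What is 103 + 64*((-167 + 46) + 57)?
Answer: -3993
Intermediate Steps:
103 + 64*((-167 + 46) + 57) = 103 + 64*(-121 + 57) = 103 + 64*(-64) = 103 - 4096 = -3993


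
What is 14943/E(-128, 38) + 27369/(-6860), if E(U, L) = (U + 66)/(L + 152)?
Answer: -9739201539/212660 ≈ -45797.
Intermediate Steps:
E(U, L) = (66 + U)/(152 + L)
14943/E(-128, 38) + 27369/(-6860) = 14943/(((66 - 128)/(152 + 38))) + 27369/(-6860) = 14943/((-62/190)) + 27369*(-1/6860) = 14943/(((1/190)*(-62))) - 27369/6860 = 14943/(-31/95) - 27369/6860 = 14943*(-95/31) - 27369/6860 = -1419585/31 - 27369/6860 = -9739201539/212660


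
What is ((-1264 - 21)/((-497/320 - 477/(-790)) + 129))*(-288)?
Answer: 9355622400/3237121 ≈ 2890.1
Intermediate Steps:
((-1264 - 21)/((-497/320 - 477/(-790)) + 129))*(-288) = -1285/((-497*1/320 - 477*(-1/790)) + 129)*(-288) = -1285/((-497/320 + 477/790) + 129)*(-288) = -1285/(-23999/25280 + 129)*(-288) = -1285/3237121/25280*(-288) = -1285*25280/3237121*(-288) = -32484800/3237121*(-288) = 9355622400/3237121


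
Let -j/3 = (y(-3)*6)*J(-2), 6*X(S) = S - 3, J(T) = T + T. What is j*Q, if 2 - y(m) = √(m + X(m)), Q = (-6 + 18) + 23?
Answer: 5040 - 5040*I ≈ 5040.0 - 5040.0*I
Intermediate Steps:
J(T) = 2*T
X(S) = -½ + S/6 (X(S) = (S - 3)/6 = (-3 + S)/6 = -½ + S/6)
Q = 35 (Q = 12 + 23 = 35)
y(m) = 2 - √(-½ + 7*m/6) (y(m) = 2 - √(m + (-½ + m/6)) = 2 - √(-½ + 7*m/6))
j = 144 - 144*I (j = -3*(2 - √(-18 + 42*(-3))/6)*6*2*(-2) = -3*(2 - √(-18 - 126)/6)*6*(-4) = -3*(2 - 2*I)*6*(-4) = -3*(12 - 12*I)*(-4) = -3*(-48 + 48*I) = 144 - 144*I ≈ 144.0 - 144.0*I)
j*Q = (144 - 144*I)*35 = 5040 - 5040*I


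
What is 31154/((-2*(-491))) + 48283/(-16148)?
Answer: 227830443/7928668 ≈ 28.735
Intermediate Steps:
31154/((-2*(-491))) + 48283/(-16148) = 31154/982 + 48283*(-1/16148) = 31154*(1/982) - 48283/16148 = 15577/491 - 48283/16148 = 227830443/7928668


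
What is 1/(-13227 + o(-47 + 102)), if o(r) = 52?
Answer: -1/13175 ≈ -7.5901e-5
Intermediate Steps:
1/(-13227 + o(-47 + 102)) = 1/(-13227 + 52) = 1/(-13175) = -1/13175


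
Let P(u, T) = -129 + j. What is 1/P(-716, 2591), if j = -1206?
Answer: -1/1335 ≈ -0.00074906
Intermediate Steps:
P(u, T) = -1335 (P(u, T) = -129 - 1206 = -1335)
1/P(-716, 2591) = 1/(-1335) = -1/1335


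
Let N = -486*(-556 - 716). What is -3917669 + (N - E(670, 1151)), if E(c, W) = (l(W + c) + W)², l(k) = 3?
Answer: -4631193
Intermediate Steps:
N = 618192 (N = -486*(-1272) = 618192)
E(c, W) = (3 + W)²
-3917669 + (N - E(670, 1151)) = -3917669 + (618192 - (3 + 1151)²) = -3917669 + (618192 - 1*1154²) = -3917669 + (618192 - 1*1331716) = -3917669 + (618192 - 1331716) = -3917669 - 713524 = -4631193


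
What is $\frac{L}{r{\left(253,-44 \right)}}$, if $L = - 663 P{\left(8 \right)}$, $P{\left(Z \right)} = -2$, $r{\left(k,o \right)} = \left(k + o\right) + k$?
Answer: $\frac{221}{77} \approx 2.8701$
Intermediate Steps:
$r{\left(k,o \right)} = o + 2 k$
$L = 1326$ ($L = \left(-663\right) \left(-2\right) = 1326$)
$\frac{L}{r{\left(253,-44 \right)}} = \frac{1326}{-44 + 2 \cdot 253} = \frac{1326}{-44 + 506} = \frac{1326}{462} = 1326 \cdot \frac{1}{462} = \frac{221}{77}$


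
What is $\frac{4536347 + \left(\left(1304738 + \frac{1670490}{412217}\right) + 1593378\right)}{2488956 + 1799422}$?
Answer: $\frac{3064613704961}{1767742314026} \approx 1.7336$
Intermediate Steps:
$\frac{4536347 + \left(\left(1304738 + \frac{1670490}{412217}\right) + 1593378\right)}{2488956 + 1799422} = \frac{4536347 + \left(\left(1304738 + 1670490 \cdot \frac{1}{412217}\right) + 1593378\right)}{4288378} = \left(4536347 + \left(\left(1304738 + \frac{1670490}{412217}\right) + 1593378\right)\right) \frac{1}{4288378} = \left(4536347 + \left(\frac{537836854636}{412217} + 1593378\right)\right) \frac{1}{4288378} = \left(4536347 + \frac{1194654353662}{412217}\right) \frac{1}{4288378} = \frac{3064613704961}{412217} \cdot \frac{1}{4288378} = \frac{3064613704961}{1767742314026}$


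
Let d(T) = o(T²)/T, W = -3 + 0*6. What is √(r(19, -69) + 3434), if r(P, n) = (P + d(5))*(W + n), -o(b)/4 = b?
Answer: √3506 ≈ 59.211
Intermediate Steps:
W = -3 (W = -3 + 0 = -3)
o(b) = -4*b
d(T) = -4*T (d(T) = (-4*T²)/T = -4*T)
r(P, n) = (-20 + P)*(-3 + n) (r(P, n) = (P - 4*5)*(-3 + n) = (P - 20)*(-3 + n) = (-20 + P)*(-3 + n))
√(r(19, -69) + 3434) = √((60 - 20*(-69) - 3*19 + 19*(-69)) + 3434) = √((60 + 1380 - 57 - 1311) + 3434) = √(72 + 3434) = √3506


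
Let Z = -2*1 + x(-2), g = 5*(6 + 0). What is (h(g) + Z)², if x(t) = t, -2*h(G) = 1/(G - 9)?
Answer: 28561/1764 ≈ 16.191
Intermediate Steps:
g = 30 (g = 5*6 = 30)
h(G) = -1/(2*(-9 + G)) (h(G) = -1/(2*(G - 9)) = -1/(2*(-9 + G)))
Z = -4 (Z = -2*1 - 2 = -2 - 2 = -4)
(h(g) + Z)² = (-1/(-18 + 2*30) - 4)² = (-1/(-18 + 60) - 4)² = (-1/42 - 4)² = (-169/42)² = 28561/1764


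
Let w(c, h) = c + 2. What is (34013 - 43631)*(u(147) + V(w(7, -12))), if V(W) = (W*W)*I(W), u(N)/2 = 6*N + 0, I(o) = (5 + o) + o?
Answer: -34884486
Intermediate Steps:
I(o) = 5 + 2*o
u(N) = 12*N (u(N) = 2*(6*N + 0) = 2*(6*N) = 12*N)
w(c, h) = 2 + c
V(W) = W**2*(5 + 2*W) (V(W) = (W*W)*(5 + 2*W) = W**2*(5 + 2*W))
(34013 - 43631)*(u(147) + V(w(7, -12))) = (34013 - 43631)*(12*147 + (2 + 7)**2*(5 + 2*(2 + 7))) = -9618*(1764 + 9**2*(5 + 2*9)) = -9618*(1764 + 81*(5 + 18)) = -9618*(1764 + 81*23) = -9618*(1764 + 1863) = -9618*3627 = -34884486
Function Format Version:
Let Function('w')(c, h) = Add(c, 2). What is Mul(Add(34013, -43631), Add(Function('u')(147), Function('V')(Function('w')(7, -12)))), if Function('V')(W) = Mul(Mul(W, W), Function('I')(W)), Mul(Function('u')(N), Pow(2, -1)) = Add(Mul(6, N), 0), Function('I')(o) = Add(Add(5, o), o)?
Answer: -34884486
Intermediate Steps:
Function('I')(o) = Add(5, Mul(2, o))
Function('u')(N) = Mul(12, N) (Function('u')(N) = Mul(2, Add(Mul(6, N), 0)) = Mul(2, Mul(6, N)) = Mul(12, N))
Function('w')(c, h) = Add(2, c)
Function('V')(W) = Mul(Pow(W, 2), Add(5, Mul(2, W))) (Function('V')(W) = Mul(Mul(W, W), Add(5, Mul(2, W))) = Mul(Pow(W, 2), Add(5, Mul(2, W))))
Mul(Add(34013, -43631), Add(Function('u')(147), Function('V')(Function('w')(7, -12)))) = Mul(Add(34013, -43631), Add(Mul(12, 147), Mul(Pow(Add(2, 7), 2), Add(5, Mul(2, Add(2, 7)))))) = Mul(-9618, Add(1764, Mul(Pow(9, 2), Add(5, Mul(2, 9))))) = Mul(-9618, Add(1764, Mul(81, Add(5, 18)))) = Mul(-9618, Add(1764, Mul(81, 23))) = Mul(-9618, Add(1764, 1863)) = Mul(-9618, 3627) = -34884486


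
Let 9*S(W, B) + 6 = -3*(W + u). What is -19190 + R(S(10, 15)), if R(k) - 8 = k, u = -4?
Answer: -57554/3 ≈ -19185.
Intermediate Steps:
S(W, B) = ⅔ - W/3 (S(W, B) = -⅔ + (-3*(W - 4))/9 = -⅔ + (-3*(-4 + W))/9 = -⅔ + (12 - 3*W)/9 = -⅔ + (4/3 - W/3) = ⅔ - W/3)
R(k) = 8 + k
-19190 + R(S(10, 15)) = -19190 + (8 + (⅔ - ⅓*10)) = -19190 + (8 + (⅔ - 10/3)) = -19190 + (8 - 8/3) = -19190 + 16/3 = -57554/3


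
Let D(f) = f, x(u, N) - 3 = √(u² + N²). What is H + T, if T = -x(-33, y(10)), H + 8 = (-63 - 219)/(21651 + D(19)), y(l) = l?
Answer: -119326/10835 - √1189 ≈ -45.495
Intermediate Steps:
x(u, N) = 3 + √(N² + u²) (x(u, N) = 3 + √(u² + N²) = 3 + √(N² + u²))
H = -86821/10835 (H = -8 + (-63 - 219)/(21651 + 19) = -8 - 282/21670 = -8 - 282*1/21670 = -8 - 141/10835 = -86821/10835 ≈ -8.0130)
T = -3 - √1189 (T = -(3 + √(10² + (-33)²)) = -(3 + √(100 + 1089)) = -(3 + √1189) = -3 - √1189 ≈ -37.482)
H + T = -86821/10835 + (-3 - √1189) = -119326/10835 - √1189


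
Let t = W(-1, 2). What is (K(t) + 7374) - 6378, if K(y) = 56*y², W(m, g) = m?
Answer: 1052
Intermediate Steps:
t = -1
(K(t) + 7374) - 6378 = (56*(-1)² + 7374) - 6378 = (56*1 + 7374) - 6378 = (56 + 7374) - 6378 = 7430 - 6378 = 1052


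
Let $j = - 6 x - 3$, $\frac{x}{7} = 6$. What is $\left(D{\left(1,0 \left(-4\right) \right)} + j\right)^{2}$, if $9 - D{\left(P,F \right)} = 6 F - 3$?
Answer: $59049$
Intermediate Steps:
$x = 42$ ($x = 7 \cdot 6 = 42$)
$D{\left(P,F \right)} = 12 - 6 F$ ($D{\left(P,F \right)} = 9 - \left(6 F - 3\right) = 9 - \left(-3 + 6 F\right) = 12 - 6 F$)
$j = -255$ ($j = \left(-6\right) 42 - 3 = -252 - 3 = -255$)
$\left(D{\left(1,0 \left(-4\right) \right)} + j\right)^{2} = \left(\left(12 - 6 \cdot 0 \left(-4\right)\right) - 255\right)^{2} = \left(\left(12 - 0\right) - 255\right)^{2} = \left(\left(12 + 0\right) - 255\right)^{2} = \left(12 - 255\right)^{2} = \left(-243\right)^{2} = 59049$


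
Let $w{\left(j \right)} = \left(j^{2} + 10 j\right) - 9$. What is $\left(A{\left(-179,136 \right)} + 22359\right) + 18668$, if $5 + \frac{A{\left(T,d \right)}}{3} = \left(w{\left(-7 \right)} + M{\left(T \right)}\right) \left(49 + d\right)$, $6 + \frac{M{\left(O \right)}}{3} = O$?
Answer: $-283663$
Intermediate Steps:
$M{\left(O \right)} = -18 + 3 O$
$w{\left(j \right)} = -9 + j^{2} + 10 j$
$A{\left(T,d \right)} = -15 + 3 \left(-48 + 3 T\right) \left(49 + d\right)$ ($A{\left(T,d \right)} = -15 + 3 \left(\left(-9 + \left(-7\right)^{2} + 10 \left(-7\right)\right) + \left(-18 + 3 T\right)\right) \left(49 + d\right) = -15 + 3 \left(\left(-9 + 49 - 70\right) + \left(-18 + 3 T\right)\right) \left(49 + d\right) = -15 + 3 \left(-30 + \left(-18 + 3 T\right)\right) \left(49 + d\right) = -15 + 3 \left(-48 + 3 T\right) \left(49 + d\right)$)
$\left(A{\left(-179,136 \right)} + 22359\right) + 18668 = \left(\left(-7071 - 19584 + 441 \left(-179\right) + 9 \left(-179\right) 136\right) + 22359\right) + 18668 = \left(\left(-7071 - 19584 - 78939 - 219096\right) + 22359\right) + 18668 = \left(-324690 + 22359\right) + 18668 = -302331 + 18668 = -283663$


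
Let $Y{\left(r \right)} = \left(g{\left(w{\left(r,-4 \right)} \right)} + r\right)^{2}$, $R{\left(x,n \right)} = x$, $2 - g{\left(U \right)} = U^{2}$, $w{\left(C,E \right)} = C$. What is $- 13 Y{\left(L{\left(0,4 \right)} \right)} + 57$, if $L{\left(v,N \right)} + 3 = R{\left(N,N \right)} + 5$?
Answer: $-10135$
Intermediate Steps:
$g{\left(U \right)} = 2 - U^{2}$
$L{\left(v,N \right)} = 2 + N$ ($L{\left(v,N \right)} = -3 + \left(N + 5\right) = -3 + \left(5 + N\right) = 2 + N$)
$Y{\left(r \right)} = \left(2 + r - r^{2}\right)^{2}$ ($Y{\left(r \right)} = \left(\left(2 - r^{2}\right) + r\right)^{2} = \left(2 + r - r^{2}\right)^{2}$)
$- 13 Y{\left(L{\left(0,4 \right)} \right)} + 57 = - 13 \left(2 + \left(2 + 4\right) - \left(2 + 4\right)^{2}\right)^{2} + 57 = - 13 \left(2 + 6 - 6^{2}\right)^{2} + 57 = - 13 \left(2 + 6 - 36\right)^{2} + 57 = - 13 \left(-28\right)^{2} + 57 = \left(-13\right) 784 + 57 = -10192 + 57 = -10135$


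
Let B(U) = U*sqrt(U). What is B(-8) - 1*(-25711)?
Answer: 25711 - 16*I*sqrt(2) ≈ 25711.0 - 22.627*I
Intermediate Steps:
B(U) = U**(3/2)
B(-8) - 1*(-25711) = (-8)**(3/2) - 1*(-25711) = -16*I*sqrt(2) + 25711 = 25711 - 16*I*sqrt(2)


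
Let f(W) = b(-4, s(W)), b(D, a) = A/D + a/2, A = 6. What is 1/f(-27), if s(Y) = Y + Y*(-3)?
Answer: 2/51 ≈ 0.039216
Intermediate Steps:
s(Y) = -2*Y (s(Y) = Y - 3*Y = -2*Y)
b(D, a) = a/2 + 6/D (b(D, a) = 6/D + a/2 = a/2 + 6/D)
f(W) = -3/2 - W (f(W) = (-2*W)/2 + 6/(-4) = -W + 6*(-¼) = -W - 3/2 = -3/2 - W)
1/f(-27) = 1/(-3/2 - 1*(-27)) = 1/(-3/2 + 27) = 1/(51/2) = 2/51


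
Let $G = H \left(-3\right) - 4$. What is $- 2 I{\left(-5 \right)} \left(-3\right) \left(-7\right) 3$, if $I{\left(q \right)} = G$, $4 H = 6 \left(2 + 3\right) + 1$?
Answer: $\frac{6867}{2} \approx 3433.5$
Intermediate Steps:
$H = \frac{31}{4}$ ($H = \frac{6 \left(2 + 3\right) + 1}{4} = \frac{6 \cdot 5 + 1}{4} = \frac{30 + 1}{4} = \frac{1}{4} \cdot 31 = \frac{31}{4} \approx 7.75$)
$G = - \frac{109}{4}$ ($G = \frac{31}{4} \left(-3\right) - 4 = - \frac{93}{4} - 4 = - \frac{109}{4} \approx -27.25$)
$I{\left(q \right)} = - \frac{109}{4}$
$- 2 I{\left(-5 \right)} \left(-3\right) \left(-7\right) 3 = \left(-2\right) \left(- \frac{109}{4}\right) \left(-3\right) \left(-7\right) 3 = \frac{109}{2} \left(-3\right) \left(-7\right) 3 = \left(- \frac{327}{2}\right) \left(-7\right) 3 = \frac{2289}{2} \cdot 3 = \frac{6867}{2}$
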